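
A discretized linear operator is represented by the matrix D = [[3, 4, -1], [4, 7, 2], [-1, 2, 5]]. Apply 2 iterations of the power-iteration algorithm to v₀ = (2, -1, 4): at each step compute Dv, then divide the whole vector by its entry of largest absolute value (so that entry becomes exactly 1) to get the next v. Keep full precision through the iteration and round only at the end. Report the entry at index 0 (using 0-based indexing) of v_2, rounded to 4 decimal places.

0.1400

Dv0 = (-2.00000, 9.00000, 16.00000); divide by 16.00000 → v1 = (-0.12500, 0.56250, 1.00000)
Dv1 = (0.87500, 5.43750, 6.25000); divide by 6.25000 → v2 = (0.14000, 0.87000, 1.00000)
Requested entry of v2: 14/100 = 0.1400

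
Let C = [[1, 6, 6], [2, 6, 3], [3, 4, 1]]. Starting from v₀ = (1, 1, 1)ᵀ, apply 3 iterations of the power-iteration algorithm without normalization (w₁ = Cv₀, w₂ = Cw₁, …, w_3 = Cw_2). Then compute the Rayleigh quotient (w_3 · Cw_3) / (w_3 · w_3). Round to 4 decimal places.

w1 = Cv₀ = (1·1 + 6·1 + 6·1; 2·1 + 6·1 + 3·1; 3·1 + 4·1 + 1·1) = (13, 11, 8)
w2 = Cw1 = (1·13 + 6·11 + 6·8; 2·13 + 6·11 + 3·8; 3·13 + 4·11 + 1·8) = (127, 116, 91)
w3 = Cw2 = (1369, 1223, 936)
Cw3 = (14323, 12884, 9935)
w3·Cw3 = 1369·14323 + 1223·12884 + 936·9935 = 44664479; w3·w3 = 1369·1369 + 1223·1223 + 936·936 = 4245986
λ ≈ 44664479/4245986 = 10.5192

10.5192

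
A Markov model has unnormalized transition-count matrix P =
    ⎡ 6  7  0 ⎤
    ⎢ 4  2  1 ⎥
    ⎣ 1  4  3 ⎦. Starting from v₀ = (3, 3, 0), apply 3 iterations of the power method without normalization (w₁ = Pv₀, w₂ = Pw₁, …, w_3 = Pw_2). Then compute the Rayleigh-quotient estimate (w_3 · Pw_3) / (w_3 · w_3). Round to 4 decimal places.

w1 = Pv₀ = (39, 18, 15)
w2 = Pw1 = (360, 207, 156)
w3 = Pw2 = (3609, 2010, 1656)
Pw3 = (35724, 20112, 16617)
w3·Pw3 = 3609·35724 + 2010·20112 + 1656·16617 = 196870788; w3·w3 = 3609·3609 + 2010·2010 + 1656·1656 = 19807317
λ ≈ 196870788/19807317 = 9.9393

9.9393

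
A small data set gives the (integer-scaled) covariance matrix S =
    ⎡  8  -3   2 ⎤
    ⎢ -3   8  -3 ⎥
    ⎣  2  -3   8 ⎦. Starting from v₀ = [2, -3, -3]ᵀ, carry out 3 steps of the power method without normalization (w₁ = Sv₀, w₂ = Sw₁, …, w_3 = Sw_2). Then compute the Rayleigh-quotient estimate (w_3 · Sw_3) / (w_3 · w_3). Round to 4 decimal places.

12.8801

w1 = Sv₀ = (19, -21, -11)
w2 = Sw1 = (193, -192, 13)
w3 = Sw2 = (2146, -2154, 1066)
Sw3 = (25762, -26868, 19282)
w3·Sw3 = 2146·25762 + (-2154)·(-26868) + 1066·19282 = 133713536; w3·w3 = 2146·2146 + (-2154)·(-2154) + 1066·1066 = 10381388
λ ≈ 133713536/10381388 = 12.8801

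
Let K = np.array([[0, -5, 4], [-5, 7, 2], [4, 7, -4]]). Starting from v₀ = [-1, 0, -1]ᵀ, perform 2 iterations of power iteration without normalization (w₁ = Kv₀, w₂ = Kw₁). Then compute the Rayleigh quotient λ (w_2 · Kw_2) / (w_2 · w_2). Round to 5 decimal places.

w1 = Kv₀ = (0·(-1) + (-5)·0 + 4·(-1); (-5)·(-1) + 7·0 + 2·(-1); 4·(-1) + 7·0 + (-4)·(-1)) = (-4, 3, 0)
w2 = Kw1 = (0·(-4) + (-5)·3 + 4·0; (-5)·(-4) + 7·3 + 2·0; 4·(-4) + 7·3 + (-4)·0) = (-15, 41, 5)
Kw2 = (-185, 372, 207)
w2·Kw2 = (-15)·(-185) + 41·372 + 5·207 = 19062; w2·w2 = (-15)·(-15) + 41·41 + 5·5 = 1931
λ ≈ 19062/1931 = 9.87157

λ ≈ 9.87157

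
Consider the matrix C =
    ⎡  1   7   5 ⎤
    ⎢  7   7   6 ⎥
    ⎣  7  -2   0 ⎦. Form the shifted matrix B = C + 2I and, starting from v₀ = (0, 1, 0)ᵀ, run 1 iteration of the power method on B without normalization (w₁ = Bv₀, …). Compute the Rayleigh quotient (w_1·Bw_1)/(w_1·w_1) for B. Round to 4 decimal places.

B = C + 2I has rows (3, 7, 5); (7, 9, 6); (7, -2, 2)
w1 = Bv₀ = (7, 9, -2)
Bw1 = (74, 118, 27)
w1·Bw1 = 1526; w1·w1 = 134; μ ≈ 1526/134 = 11.3881

μ ≈ 11.3881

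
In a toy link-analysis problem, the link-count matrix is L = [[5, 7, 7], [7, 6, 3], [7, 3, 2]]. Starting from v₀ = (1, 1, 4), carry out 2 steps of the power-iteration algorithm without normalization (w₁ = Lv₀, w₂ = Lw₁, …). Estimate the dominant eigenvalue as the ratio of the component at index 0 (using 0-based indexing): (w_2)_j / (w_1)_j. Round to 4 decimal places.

w1 = Lv₀ = (5·1 + 7·1 + 7·4; 7·1 + 6·1 + 3·4; 7·1 + 3·1 + 2·4) = (40, 25, 18)
w2 = Lw1 = (5·40 + 7·25 + 7·18; 7·40 + 6·25 + 3·18; 7·40 + 3·25 + 2·18) = (501, 484, 391)
Ratio at component: 501 / 40 = 12.5250

λ ≈ 12.5250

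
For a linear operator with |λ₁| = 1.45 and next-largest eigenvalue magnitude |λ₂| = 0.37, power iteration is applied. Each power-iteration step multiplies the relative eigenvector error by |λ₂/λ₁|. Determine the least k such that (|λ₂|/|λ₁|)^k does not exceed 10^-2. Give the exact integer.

|λ₂/λ₁| = 0.37/1.45 = 0.25517
Need k ≥ ln(10^-2) / ln(0.25517) = -4.6052 / -1.3658 ≈ 3.372
Smallest integer k satisfying the bound: 4

4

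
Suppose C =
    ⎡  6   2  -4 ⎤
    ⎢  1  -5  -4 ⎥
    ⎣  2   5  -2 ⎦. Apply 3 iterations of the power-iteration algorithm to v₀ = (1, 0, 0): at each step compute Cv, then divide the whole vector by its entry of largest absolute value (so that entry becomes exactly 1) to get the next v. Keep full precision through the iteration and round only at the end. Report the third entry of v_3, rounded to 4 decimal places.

Cv0 = (6.00000, 1.00000, 2.00000); divide by 6.00000 → v1 = (1.00000, 0.16667, 0.33333)
Cv1 = (5.00000, -1.16667, 2.16667); divide by 5.00000 → v2 = (1.00000, -0.23333, 0.43333)
Cv2 = (3.80000, 0.43333, -0.03333); divide by 3.80000 → v3 = (1.00000, 0.11404, -0.00877)
Requested entry of v3: -1/114 = -0.0088

-0.0088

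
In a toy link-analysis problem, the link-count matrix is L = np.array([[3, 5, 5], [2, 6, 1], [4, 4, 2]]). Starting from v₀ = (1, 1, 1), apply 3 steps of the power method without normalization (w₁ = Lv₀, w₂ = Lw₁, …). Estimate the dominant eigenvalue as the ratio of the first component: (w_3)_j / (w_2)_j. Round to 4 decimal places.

w1 = Lv₀ = (13, 9, 10)
w2 = Lw1 = (134, 90, 108)
w3 = Lw2 = (1392, 916, 1112)
Ratio at component: 1392 / 134 = 10.3881

10.3881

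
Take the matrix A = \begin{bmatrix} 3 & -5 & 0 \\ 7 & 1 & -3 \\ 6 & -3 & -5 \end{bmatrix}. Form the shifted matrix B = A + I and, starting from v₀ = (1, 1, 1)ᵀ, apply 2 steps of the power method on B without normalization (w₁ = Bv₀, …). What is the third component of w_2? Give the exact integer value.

B = A + I has rows (4, -5, 0); (7, 2, -3); (6, -3, -4)
w1 = Bv₀ = (-1, 6, -1)
w2 = Bw1 = (-34, 8, -20)
Requested component of w2: -20

-20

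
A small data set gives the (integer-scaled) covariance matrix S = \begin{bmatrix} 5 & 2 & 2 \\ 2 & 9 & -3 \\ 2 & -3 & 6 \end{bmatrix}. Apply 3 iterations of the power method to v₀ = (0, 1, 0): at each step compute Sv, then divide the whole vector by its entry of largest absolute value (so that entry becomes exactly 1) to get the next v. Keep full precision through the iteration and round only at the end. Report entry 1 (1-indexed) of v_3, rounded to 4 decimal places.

Sv0 = (2.00000, 9.00000, -3.00000); divide by 9.00000 → v1 = (0.22222, 1.00000, -0.33333)
Sv1 = (2.44444, 10.44444, -4.55556); divide by 10.44444 → v2 = (0.23404, 1.00000, -0.43617)
Sv2 = (2.29787, 10.77660, -5.14894); divide by 10.77660 → v3 = (0.21323, 1.00000, -0.47779)
Requested entry of v3: 216/1013 = 0.2132

0.2132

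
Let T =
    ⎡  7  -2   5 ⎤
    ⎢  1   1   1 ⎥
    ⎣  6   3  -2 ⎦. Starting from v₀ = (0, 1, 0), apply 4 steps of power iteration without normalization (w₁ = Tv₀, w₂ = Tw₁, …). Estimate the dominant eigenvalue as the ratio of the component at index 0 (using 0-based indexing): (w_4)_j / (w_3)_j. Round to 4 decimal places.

λ ≈ 4.9302

w1 = Tv₀ = (-2, 1, 3)
w2 = Tw1 = (-1, 2, -15)
w3 = Tw2 = (-86, -14, 30)
w4 = Tw3 = (-424, -70, -618)
Ratio at component: -424 / -86 = 4.9302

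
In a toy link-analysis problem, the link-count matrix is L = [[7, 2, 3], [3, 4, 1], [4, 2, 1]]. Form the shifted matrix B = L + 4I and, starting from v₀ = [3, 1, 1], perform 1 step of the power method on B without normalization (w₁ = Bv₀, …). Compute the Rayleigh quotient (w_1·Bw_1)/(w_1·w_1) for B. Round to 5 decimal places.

B = L + 4I has rows (11, 2, 3); (3, 8, 1); (4, 2, 5)
w1 = Bv₀ = (11·3 + 2·1 + 3·1; 3·3 + 8·1 + 1·1; 4·3 + 2·1 + 5·1) = (38, 18, 19)
Bw1 = (511, 277, 283)
w1·Bw1 = 29781; w1·w1 = 2129; μ ≈ 29781/2129 = 13.98826

μ ≈ 13.98826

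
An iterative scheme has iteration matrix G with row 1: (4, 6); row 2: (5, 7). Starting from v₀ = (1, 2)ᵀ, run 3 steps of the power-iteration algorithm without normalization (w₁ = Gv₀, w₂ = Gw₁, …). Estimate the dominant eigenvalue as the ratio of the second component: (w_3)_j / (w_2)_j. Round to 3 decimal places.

λ ≈ 11.178

w1 = Gv₀ = (4·1 + 6·2; 5·1 + 7·2) = (16, 19)
w2 = Gw1 = (4·16 + 6·19; 5·16 + 7·19) = (178, 213)
w3 = Gw2 = (1990, 2381)
Ratio at component: 2381 / 213 = 11.178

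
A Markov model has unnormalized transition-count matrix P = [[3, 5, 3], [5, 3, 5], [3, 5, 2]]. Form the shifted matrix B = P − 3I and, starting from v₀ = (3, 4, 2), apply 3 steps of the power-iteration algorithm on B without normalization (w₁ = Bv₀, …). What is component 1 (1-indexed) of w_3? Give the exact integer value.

1853

B = P − 3I has rows (0, 5, 3); (5, 0, 5); (3, 5, -1)
w1 = Bv₀ = (26, 25, 27)
w2 = Bw1 = (206, 265, 176)
w3 = Bw2 = (1853, 1910, 1767)
Requested component of w3: 1853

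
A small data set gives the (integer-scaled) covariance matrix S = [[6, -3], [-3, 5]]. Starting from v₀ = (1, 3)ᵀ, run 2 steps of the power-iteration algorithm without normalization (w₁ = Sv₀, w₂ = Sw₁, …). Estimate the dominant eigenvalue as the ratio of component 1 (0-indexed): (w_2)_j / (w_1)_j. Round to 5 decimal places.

5.75000

w1 = Sv₀ = (6·1 + (-3)·3; (-3)·1 + 5·3) = (-3, 12)
w2 = Sw1 = (6·(-3) + (-3)·12; (-3)·(-3) + 5·12) = (-54, 69)
Ratio at component: 69 / 12 = 5.75000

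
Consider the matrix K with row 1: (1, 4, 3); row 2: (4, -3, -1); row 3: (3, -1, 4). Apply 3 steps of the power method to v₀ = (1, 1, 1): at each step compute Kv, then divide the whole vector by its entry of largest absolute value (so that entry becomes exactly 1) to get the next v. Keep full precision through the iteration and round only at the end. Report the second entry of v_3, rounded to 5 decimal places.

Kv0 = (8.000000, 0.000000, 6.000000); divide by 8.000000 → v1 = (1.000000, 0.000000, 0.750000)
Kv1 = (3.250000, 3.250000, 6.000000); divide by 6.000000 → v2 = (0.541667, 0.541667, 1.000000)
Kv2 = (5.708333, -0.458333, 5.083333); divide by 5.708333 → v3 = (1.000000, -0.080292, 0.890511)
Requested entry of v3: -22/274 = -0.08029

-0.08029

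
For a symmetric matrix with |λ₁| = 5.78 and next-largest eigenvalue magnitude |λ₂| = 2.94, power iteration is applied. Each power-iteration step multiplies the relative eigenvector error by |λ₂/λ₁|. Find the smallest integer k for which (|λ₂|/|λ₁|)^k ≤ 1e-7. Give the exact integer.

24

|λ₂/λ₁| = 2.94/5.78 = 0.50865
Need k ≥ ln(1e-7) / ln(0.50865) = -16.1181 / -0.6760 ≈ 23.844
Smallest integer k satisfying the bound: 24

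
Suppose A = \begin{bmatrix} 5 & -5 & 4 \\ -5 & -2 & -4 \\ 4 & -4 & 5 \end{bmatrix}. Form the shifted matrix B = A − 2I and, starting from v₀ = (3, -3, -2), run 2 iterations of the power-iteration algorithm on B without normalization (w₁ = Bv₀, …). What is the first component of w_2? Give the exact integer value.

95

B = A − 2I has rows (3, -5, 4); (-5, -4, -4); (4, -4, 3)
w1 = Bv₀ = (16, 5, 18)
w2 = Bw1 = (95, -172, 98)
Requested component of w2: 95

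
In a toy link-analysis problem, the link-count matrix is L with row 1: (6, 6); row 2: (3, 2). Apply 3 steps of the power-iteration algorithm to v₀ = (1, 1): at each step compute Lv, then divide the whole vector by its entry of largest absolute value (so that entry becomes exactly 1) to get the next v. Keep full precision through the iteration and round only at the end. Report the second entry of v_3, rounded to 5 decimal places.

0.44820

Lv0 = (12.000000, 5.000000); divide by 12.000000 → v1 = (1.000000, 0.416667)
Lv1 = (8.500000, 3.833333); divide by 8.500000 → v2 = (1.000000, 0.450980)
Lv2 = (8.705882, 3.901961); divide by 8.705882 → v3 = (1.000000, 0.448198)
Requested entry of v3: 398/888 = 0.44820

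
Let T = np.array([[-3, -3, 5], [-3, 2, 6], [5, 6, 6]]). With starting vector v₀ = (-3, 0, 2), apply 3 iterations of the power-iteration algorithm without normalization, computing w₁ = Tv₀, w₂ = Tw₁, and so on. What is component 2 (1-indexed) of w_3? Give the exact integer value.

w1 = Tv₀ = (19, 21, -3)
w2 = Tw1 = (-135, -33, 203)
w3 = Tw2 = (1519, 1557, 345)
The requested component of w3 is 1557.

1557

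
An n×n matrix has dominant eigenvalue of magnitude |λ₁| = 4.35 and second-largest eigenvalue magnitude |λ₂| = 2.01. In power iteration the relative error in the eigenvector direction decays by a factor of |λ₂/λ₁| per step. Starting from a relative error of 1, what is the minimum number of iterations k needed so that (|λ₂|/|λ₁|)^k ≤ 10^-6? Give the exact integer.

18

|λ₂/λ₁| = 2.01/4.35 = 0.46207
Need k ≥ ln(10^-6) / ln(0.46207) = -13.8155 / -0.7720 ≈ 17.895
Smallest integer k satisfying the bound: 18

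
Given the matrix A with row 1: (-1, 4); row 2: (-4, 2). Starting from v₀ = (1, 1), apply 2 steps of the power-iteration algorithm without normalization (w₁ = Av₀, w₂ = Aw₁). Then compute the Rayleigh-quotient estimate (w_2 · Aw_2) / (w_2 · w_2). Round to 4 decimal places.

1.0371

w1 = Av₀ = (3, -2)
w2 = Aw1 = (-11, -16)
Aw2 = (-53, 12)
w2·Aw2 = (-11)·(-53) + (-16)·12 = 391; w2·w2 = (-11)·(-11) + (-16)·(-16) = 377
λ ≈ 391/377 = 1.0371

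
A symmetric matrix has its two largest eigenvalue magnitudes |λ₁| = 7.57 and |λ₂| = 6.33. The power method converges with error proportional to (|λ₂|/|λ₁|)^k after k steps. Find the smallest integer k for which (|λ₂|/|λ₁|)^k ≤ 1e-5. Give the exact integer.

|λ₂/λ₁| = 6.33/7.57 = 0.83620
Need k ≥ ln(1e-5) / ln(0.83620) = -11.5129 / -0.1789 ≈ 64.357
Smallest integer k satisfying the bound: 65

65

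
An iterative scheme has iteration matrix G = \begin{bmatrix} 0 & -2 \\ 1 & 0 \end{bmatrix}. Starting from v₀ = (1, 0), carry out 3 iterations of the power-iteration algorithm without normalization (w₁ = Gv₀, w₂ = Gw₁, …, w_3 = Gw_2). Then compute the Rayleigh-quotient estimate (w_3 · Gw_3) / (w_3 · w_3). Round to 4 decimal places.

w1 = Gv₀ = (0, 1)
w2 = Gw1 = (-2, 0)
w3 = Gw2 = (0, -2)
Gw3 = (4, 0)
w3·Gw3 = 0·4 + (-2)·0 = 0; w3·w3 = 0·0 + (-2)·(-2) = 4
λ ≈ 0/4 = 0.0000

0.0000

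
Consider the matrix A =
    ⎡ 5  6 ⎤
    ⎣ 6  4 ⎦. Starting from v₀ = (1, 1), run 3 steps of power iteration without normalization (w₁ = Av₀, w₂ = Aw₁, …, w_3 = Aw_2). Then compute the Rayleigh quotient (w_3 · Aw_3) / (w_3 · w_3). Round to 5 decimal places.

10.52080

w1 = Av₀ = (11, 10)
w2 = Aw1 = (115, 106)
w3 = Aw2 = (1211, 1114)
Aw3 = (12739, 11722)
w3·Aw3 = 1211·12739 + 1114·11722 = 28485237; w3·w3 = 1211·1211 + 1114·1114 = 2707517
λ ≈ 28485237/2707517 = 10.52080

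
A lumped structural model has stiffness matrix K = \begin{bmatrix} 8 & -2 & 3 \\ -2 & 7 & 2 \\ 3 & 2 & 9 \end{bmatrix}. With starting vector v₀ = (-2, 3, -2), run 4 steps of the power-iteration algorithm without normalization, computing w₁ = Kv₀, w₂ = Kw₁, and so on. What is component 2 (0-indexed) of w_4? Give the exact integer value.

-29874

w1 = Kv₀ = (-28, 21, -18)
w2 = Kw1 = (-320, 167, -204)
w3 = Kw2 = (-3506, 1401, -2462)
w4 = Kw3 = (-38236, 11895, -29874)
The requested component of w4 is -29874.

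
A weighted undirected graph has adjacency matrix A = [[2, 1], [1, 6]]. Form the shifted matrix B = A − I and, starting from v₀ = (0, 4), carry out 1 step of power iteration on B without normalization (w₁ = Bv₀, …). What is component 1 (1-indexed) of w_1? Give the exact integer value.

B = A − I has rows (1, 1); (1, 5)
w1 = Bv₀ = (4, 20)
Requested component of w1: 4

4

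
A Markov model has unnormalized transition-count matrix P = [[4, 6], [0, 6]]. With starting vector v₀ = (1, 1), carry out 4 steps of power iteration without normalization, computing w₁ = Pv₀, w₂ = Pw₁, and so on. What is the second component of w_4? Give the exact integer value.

1296

w1 = Pv₀ = (4·1 + 6·1; 0·1 + 6·1) = (10, 6)
w2 = Pw1 = (4·10 + 6·6; 0·10 + 6·6) = (76, 36)
w3 = Pw2 = (520, 216)
w4 = Pw3 = (3376, 1296)
The requested component of w4 is 1296.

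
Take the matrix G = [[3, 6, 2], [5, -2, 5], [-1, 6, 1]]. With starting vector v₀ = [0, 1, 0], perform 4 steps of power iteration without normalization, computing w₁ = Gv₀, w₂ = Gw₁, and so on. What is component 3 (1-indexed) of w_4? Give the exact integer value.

-648

w1 = Gv₀ = (3·0 + 6·1 + 2·0; 5·0 + (-2)·1 + 5·0; (-1)·0 + 6·1 + 1·0) = (6, -2, 6)
w2 = Gw1 = (3·6 + 6·(-2) + 2·6; 5·6 + (-2)·(-2) + 5·6; (-1)·6 + 6·(-2) + 1·6) = (18, 64, -12)
w3 = Gw2 = (414, -98, 354)
w4 = Gw3 = (1362, 4036, -648)
The requested component of w4 is -648.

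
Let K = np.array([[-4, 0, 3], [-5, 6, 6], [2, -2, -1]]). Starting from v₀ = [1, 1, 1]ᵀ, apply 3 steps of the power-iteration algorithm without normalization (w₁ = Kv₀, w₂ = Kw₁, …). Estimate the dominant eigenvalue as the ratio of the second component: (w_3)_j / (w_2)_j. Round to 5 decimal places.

w1 = Kv₀ = ((-4)·1 + 0·1 + 3·1; (-5)·1 + 6·1 + 6·1; 2·1 + (-2)·1 + (-1)·1) = (-1, 7, -1)
w2 = Kw1 = ((-4)·(-1) + 0·7 + 3·(-1); (-5)·(-1) + 6·7 + 6·(-1); 2·(-1) + (-2)·7 + (-1)·(-1)) = (1, 41, -15)
w3 = Kw2 = (-49, 151, -65)
Ratio at component: 151 / 41 = 3.68293

3.68293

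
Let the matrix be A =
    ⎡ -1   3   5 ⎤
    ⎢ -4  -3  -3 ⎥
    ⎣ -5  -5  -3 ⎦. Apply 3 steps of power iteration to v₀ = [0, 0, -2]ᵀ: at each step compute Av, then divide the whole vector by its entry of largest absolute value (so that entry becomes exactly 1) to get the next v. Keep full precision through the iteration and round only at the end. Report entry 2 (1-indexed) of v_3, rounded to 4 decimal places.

Av0 = (-10.00000, 6.00000, 6.00000); divide by -10.00000 → v1 = (1.00000, -0.60000, -0.60000)
Av1 = (-5.80000, -0.40000, -0.20000); divide by -5.80000 → v2 = (1.00000, 0.06897, 0.03448)
Av2 = (-0.62069, -4.31034, -5.44828); divide by -5.44828 → v3 = (0.11392, 0.79114, 1.00000)
Requested entry of v3: -250/-316 = 0.7911

0.7911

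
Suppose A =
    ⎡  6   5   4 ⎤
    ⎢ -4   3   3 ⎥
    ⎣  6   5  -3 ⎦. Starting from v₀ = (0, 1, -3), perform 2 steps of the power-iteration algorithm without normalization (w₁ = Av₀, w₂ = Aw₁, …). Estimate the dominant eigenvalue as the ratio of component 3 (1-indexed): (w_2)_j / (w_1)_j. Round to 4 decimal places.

λ ≈ -8.1429

w1 = Av₀ = (-7, -6, 14)
w2 = Aw1 = (-16, 52, -114)
Ratio at component: -114 / 14 = -8.1429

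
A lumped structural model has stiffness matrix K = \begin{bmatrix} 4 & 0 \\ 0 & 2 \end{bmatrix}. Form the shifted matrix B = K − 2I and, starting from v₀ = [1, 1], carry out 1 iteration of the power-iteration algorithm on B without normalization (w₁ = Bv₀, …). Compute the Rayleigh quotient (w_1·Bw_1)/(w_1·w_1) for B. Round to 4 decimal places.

B = K − 2I has rows (2, 0); (0, 0)
w1 = Bv₀ = (2·1 + 0·1; 0·1 + 0·1) = (2, 0)
Bw1 = (4, 0)
w1·Bw1 = 8; w1·w1 = 4; μ ≈ 8/4 = 2.0000

μ ≈ 2.0000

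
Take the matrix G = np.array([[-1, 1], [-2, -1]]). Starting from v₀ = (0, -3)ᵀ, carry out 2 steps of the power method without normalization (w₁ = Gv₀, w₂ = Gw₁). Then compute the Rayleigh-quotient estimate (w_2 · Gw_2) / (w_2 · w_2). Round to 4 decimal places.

w1 = Gv₀ = ((-1)·0 + 1·(-3); (-2)·0 + (-1)·(-3)) = (-3, 3)
w2 = Gw1 = ((-1)·(-3) + 1·3; (-2)·(-3) + (-1)·3) = (6, 3)
Gw2 = (-3, -15)
w2·Gw2 = 6·(-3) + 3·(-15) = -63; w2·w2 = 6·6 + 3·3 = 45
λ ≈ -63/45 = -1.4000

-1.4000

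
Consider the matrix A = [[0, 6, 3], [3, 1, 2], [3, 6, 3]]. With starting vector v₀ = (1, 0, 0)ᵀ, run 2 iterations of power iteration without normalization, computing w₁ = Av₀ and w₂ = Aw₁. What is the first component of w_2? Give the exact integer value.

27

w1 = Av₀ = (0·1 + 6·0 + 3·0; 3·1 + 1·0 + 2·0; 3·1 + 6·0 + 3·0) = (0, 3, 3)
w2 = Aw1 = (0·0 + 6·3 + 3·3; 3·0 + 1·3 + 2·3; 3·0 + 6·3 + 3·3) = (27, 9, 27)
The requested component of w2 is 27.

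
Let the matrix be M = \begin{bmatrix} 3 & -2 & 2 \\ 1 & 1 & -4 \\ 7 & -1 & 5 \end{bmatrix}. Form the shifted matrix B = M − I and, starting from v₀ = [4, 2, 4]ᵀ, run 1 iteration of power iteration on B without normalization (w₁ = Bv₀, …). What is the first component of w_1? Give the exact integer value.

B = M − I has rows (2, -2, 2); (1, 0, -4); (7, -1, 4)
w1 = Bv₀ = (2·4 + (-2)·2 + 2·4; 1·4 + 0·2 + (-4)·4; 7·4 + (-1)·2 + 4·4) = (12, -12, 42)
Requested component of w1: 12

12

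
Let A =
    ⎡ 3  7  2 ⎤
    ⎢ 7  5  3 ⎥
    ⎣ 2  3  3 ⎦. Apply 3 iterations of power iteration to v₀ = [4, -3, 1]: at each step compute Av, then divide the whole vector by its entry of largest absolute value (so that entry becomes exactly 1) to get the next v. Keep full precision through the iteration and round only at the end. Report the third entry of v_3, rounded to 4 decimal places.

Av0 = (-7.00000, 16.00000, 2.00000); divide by 16.00000 → v1 = (-0.43750, 1.00000, 0.12500)
Av1 = (5.93750, 2.31250, 2.50000); divide by 5.93750 → v2 = (1.00000, 0.38947, 0.42105)
Av2 = (6.56842, 10.21053, 4.43158); divide by 10.21053 → v3 = (0.64330, 1.00000, 0.43402)
Requested entry of v3: 421/970 = 0.4340

0.4340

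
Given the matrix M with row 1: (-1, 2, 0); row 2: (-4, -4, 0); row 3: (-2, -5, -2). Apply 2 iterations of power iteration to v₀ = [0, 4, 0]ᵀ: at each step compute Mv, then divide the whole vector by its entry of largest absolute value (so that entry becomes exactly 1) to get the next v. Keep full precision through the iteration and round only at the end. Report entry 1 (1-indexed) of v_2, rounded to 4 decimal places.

Mv0 = (8.00000, -16.00000, -20.00000); divide by -20.00000 → v1 = (-0.40000, 0.80000, 1.00000)
Mv1 = (2.00000, -1.60000, -5.20000); divide by -5.20000 → v2 = (-0.38462, 0.30769, 1.00000)
Requested entry of v2: -40/104 = -0.3846

-0.3846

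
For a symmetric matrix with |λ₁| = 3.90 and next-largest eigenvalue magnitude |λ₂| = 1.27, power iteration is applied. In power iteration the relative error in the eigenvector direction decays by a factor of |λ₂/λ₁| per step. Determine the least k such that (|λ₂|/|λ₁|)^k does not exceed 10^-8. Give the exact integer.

17

|λ₂/λ₁| = 1.27/3.90 = 0.32564
Need k ≥ ln(10^-8) / ln(0.32564) = -18.4207 / -1.1220 ≈ 16.418
Smallest integer k satisfying the bound: 17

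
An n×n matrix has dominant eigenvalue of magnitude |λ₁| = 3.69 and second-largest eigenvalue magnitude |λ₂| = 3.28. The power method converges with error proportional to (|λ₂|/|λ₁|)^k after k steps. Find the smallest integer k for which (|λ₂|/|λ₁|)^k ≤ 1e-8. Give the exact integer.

157

|λ₂/λ₁| = 3.28/3.69 = 0.88889
Need k ≥ ln(1e-8) / ln(0.88889) = -18.4207 / -0.1178 ≈ 156.395
Smallest integer k satisfying the bound: 157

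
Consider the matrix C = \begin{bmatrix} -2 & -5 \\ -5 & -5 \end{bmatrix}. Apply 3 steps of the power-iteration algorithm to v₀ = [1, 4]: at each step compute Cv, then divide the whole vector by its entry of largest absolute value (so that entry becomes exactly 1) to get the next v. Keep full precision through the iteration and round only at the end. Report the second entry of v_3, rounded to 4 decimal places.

1.0000

Cv0 = (-22.00000, -25.00000); divide by -25.00000 → v1 = (0.88000, 1.00000)
Cv1 = (-6.76000, -9.40000); divide by -9.40000 → v2 = (0.71915, 1.00000)
Cv2 = (-6.43830, -8.59574); divide by -8.59574 → v3 = (0.74901, 1.00000)
Requested entry of v3: -2020/-2020 = 1.0000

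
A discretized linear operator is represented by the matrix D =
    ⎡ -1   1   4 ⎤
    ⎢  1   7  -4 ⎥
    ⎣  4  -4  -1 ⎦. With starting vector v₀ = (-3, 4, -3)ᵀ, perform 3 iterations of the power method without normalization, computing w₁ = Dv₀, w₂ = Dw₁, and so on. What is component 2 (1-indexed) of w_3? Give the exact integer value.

2992

w1 = Dv₀ = ((-1)·(-3) + 1·4 + 4·(-3); 1·(-3) + 7·4 + (-4)·(-3); 4·(-3) + (-4)·4 + (-1)·(-3)) = (-5, 37, -25)
w2 = Dw1 = ((-1)·(-5) + 1·37 + 4·(-25); 1·(-5) + 7·37 + (-4)·(-25); 4·(-5) + (-4)·37 + (-1)·(-25)) = (-58, 354, -143)
w3 = Dw2 = (-160, 2992, -1505)
The requested component of w3 is 2992.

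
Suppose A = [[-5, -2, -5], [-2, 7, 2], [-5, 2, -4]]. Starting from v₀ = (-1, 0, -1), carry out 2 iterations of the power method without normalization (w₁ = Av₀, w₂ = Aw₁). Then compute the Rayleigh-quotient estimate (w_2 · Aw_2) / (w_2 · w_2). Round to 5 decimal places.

w1 = Av₀ = ((-5)·(-1) + (-2)·0 + (-5)·(-1); (-2)·(-1) + 7·0 + 2·(-1); (-5)·(-1) + 2·0 + (-4)·(-1)) = (10, 0, 9)
w2 = Aw1 = ((-5)·10 + (-2)·0 + (-5)·9; (-2)·10 + 7·0 + 2·9; (-5)·10 + 2·0 + (-4)·9) = (-95, -2, -86)
Aw2 = (909, 4, 815)
w2·Aw2 = (-95)·909 + (-2)·4 + (-86)·815 = -156453; w2·w2 = (-95)·(-95) + (-2)·(-2) + (-86)·(-86) = 16425
λ ≈ -156453/16425 = -9.52530

λ ≈ -9.52530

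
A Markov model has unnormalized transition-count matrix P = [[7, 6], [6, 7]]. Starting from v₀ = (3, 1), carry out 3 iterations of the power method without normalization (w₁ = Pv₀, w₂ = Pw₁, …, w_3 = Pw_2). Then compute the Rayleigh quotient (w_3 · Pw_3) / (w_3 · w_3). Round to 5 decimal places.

w1 = Pv₀ = (27, 25)
w2 = Pw1 = (339, 337)
w3 = Pw2 = (4395, 4393)
Pw3 = (57123, 57121)
w3·Pw3 = 4395·57123 + 4393·57121 = 501988138; w3·w3 = 4395·4395 + 4393·4393 = 38614474
λ ≈ 501988138/38614474 = 13.00000

λ ≈ 13.00000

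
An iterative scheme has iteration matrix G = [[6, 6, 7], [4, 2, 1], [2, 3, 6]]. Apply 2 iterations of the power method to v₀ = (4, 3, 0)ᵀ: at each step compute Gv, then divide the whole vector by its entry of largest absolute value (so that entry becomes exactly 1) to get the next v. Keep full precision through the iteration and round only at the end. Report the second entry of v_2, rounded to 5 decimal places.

Gv0 = (42.000000, 22.000000, 17.000000); divide by 42.000000 → v1 = (1.000000, 0.523810, 0.404762)
Gv1 = (11.976190, 5.452381, 6.000000); divide by 11.976190 → v2 = (1.000000, 0.455268, 0.500994)
Requested entry of v2: 229/503 = 0.45527

0.45527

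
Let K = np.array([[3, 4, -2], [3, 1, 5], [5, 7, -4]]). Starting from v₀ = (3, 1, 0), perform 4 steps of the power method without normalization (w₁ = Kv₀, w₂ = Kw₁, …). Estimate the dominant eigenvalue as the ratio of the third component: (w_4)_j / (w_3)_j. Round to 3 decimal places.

w1 = Kv₀ = (13, 10, 22)
w2 = Kw1 = (35, 159, 47)
w3 = Kw2 = (647, 499, 1100)
w4 = Kw3 = (1737, 7940, 2328)
Ratio at component: 2328 / 1100 = 2.116

2.116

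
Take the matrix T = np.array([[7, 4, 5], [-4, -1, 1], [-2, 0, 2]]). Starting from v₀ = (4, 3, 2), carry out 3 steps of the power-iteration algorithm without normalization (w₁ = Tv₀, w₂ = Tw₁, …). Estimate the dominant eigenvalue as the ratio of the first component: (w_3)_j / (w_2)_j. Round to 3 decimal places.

λ ≈ 2.084

w1 = Tv₀ = (7·4 + 4·3 + 5·2; (-4)·4 + (-1)·3 + 1·2; (-2)·4 + 0·3 + 2·2) = (50, -17, -4)
w2 = Tw1 = (7·50 + 4·(-17) + 5·(-4); (-4)·50 + (-1)·(-17) + 1·(-4); (-2)·50 + 0·(-17) + 2·(-4)) = (262, -187, -108)
w3 = Tw2 = (546, -969, -740)
Ratio at component: 546 / 262 = 2.084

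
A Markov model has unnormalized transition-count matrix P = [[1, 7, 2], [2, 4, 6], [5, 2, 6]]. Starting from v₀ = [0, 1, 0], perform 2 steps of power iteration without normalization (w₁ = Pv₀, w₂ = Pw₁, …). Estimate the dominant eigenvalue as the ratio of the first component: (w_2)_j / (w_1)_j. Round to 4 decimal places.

5.5714

w1 = Pv₀ = (1·0 + 7·1 + 2·0; 2·0 + 4·1 + 6·0; 5·0 + 2·1 + 6·0) = (7, 4, 2)
w2 = Pw1 = (1·7 + 7·4 + 2·2; 2·7 + 4·4 + 6·2; 5·7 + 2·4 + 6·2) = (39, 42, 55)
Ratio at component: 39 / 7 = 5.5714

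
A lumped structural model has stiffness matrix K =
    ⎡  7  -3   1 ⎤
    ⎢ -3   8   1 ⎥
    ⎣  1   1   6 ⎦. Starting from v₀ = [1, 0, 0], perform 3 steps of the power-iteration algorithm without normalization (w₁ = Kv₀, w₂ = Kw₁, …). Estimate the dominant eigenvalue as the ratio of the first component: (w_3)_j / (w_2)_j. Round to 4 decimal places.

w1 = Kv₀ = (7·1 + (-3)·0 + 1·0; (-3)·1 + 8·0 + 1·0; 1·1 + 1·0 + 6·0) = (7, -3, 1)
w2 = Kw1 = (7·7 + (-3)·(-3) + 1·1; (-3)·7 + 8·(-3) + 1·1; 1·7 + 1·(-3) + 6·1) = (59, -44, 10)
w3 = Kw2 = (555, -519, 75)
Ratio at component: 555 / 59 = 9.4068

9.4068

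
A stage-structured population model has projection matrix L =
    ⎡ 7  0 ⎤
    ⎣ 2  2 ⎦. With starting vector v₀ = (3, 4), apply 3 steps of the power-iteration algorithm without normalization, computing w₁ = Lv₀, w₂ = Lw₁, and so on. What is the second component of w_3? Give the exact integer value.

w1 = Lv₀ = (21, 14)
w2 = Lw1 = (147, 70)
w3 = Lw2 = (1029, 434)
The requested component of w3 is 434.

434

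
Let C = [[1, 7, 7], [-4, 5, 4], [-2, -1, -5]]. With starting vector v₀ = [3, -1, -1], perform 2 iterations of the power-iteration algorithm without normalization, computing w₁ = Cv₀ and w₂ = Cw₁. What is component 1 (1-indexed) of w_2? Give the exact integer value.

-158

w1 = Cv₀ = (1·3 + 7·(-1) + 7·(-1); (-4)·3 + 5·(-1) + 4·(-1); (-2)·3 + (-1)·(-1) + (-5)·(-1)) = (-11, -21, 0)
w2 = Cw1 = (1·(-11) + 7·(-21) + 7·0; (-4)·(-11) + 5·(-21) + 4·0; (-2)·(-11) + (-1)·(-21) + (-5)·0) = (-158, -61, 43)
The requested component of w2 is -158.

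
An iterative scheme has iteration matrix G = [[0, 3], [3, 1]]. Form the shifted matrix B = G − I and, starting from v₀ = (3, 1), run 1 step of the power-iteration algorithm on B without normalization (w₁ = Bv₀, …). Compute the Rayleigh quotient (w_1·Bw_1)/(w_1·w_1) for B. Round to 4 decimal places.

B = G − I has rows (-1, 3); (3, 0)
w1 = Bv₀ = (0, 9)
Bw1 = (27, 0)
w1·Bw1 = 0; w1·w1 = 81; μ ≈ 0/81 = 0.0000

0.0000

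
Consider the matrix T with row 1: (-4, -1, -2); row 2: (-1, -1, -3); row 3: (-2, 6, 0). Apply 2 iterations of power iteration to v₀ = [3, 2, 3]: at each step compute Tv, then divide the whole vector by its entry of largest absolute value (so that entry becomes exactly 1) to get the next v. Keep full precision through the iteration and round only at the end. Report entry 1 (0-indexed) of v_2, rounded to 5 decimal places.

0.19512

Tv0 = (-20.000000, -14.000000, 6.000000); divide by -20.000000 → v1 = (1.000000, 0.700000, -0.300000)
Tv1 = (-4.100000, -0.800000, 2.200000); divide by -4.100000 → v2 = (1.000000, 0.195122, -0.536585)
Requested entry of v2: 16/82 = 0.19512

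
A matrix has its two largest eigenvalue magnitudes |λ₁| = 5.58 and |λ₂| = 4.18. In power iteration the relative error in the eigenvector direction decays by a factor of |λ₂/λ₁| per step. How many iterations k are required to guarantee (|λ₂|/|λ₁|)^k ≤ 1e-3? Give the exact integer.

|λ₂/λ₁| = 4.18/5.58 = 0.74910
Need k ≥ ln(1e-3) / ln(0.74910) = -6.9078 / -0.2889 ≈ 23.912
Smallest integer k satisfying the bound: 24

24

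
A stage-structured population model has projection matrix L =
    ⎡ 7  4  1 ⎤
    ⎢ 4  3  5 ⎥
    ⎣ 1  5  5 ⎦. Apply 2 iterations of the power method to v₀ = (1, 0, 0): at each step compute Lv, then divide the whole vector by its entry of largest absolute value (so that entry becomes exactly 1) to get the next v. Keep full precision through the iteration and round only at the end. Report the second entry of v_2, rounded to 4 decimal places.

0.6818

Lv0 = (7.00000, 4.00000, 1.00000); divide by 7.00000 → v1 = (1.00000, 0.57143, 0.14286)
Lv1 = (9.42857, 6.42857, 4.57143); divide by 9.42857 → v2 = (1.00000, 0.68182, 0.48485)
Requested entry of v2: 45/66 = 0.6818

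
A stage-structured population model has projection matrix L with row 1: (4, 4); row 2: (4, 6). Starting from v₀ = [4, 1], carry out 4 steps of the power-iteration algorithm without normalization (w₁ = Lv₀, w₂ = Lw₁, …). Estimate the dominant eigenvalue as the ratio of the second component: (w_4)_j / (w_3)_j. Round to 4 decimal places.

w1 = Lv₀ = (4·4 + 4·1; 4·4 + 6·1) = (20, 22)
w2 = Lw1 = (4·20 + 4·22; 4·20 + 6·22) = (168, 212)
w3 = Lw2 = (1520, 1944)
w4 = Lw3 = (13856, 17744)
Ratio at component: 17744 / 1944 = 9.1276

λ ≈ 9.1276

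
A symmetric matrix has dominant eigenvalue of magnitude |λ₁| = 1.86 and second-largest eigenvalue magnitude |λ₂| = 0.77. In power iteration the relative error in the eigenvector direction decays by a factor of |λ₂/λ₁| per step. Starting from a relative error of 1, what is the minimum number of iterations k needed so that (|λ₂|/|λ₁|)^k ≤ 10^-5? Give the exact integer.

|λ₂/λ₁| = 0.77/1.86 = 0.41398
Need k ≥ ln(10^-5) / ln(0.41398) = -11.5129 / -0.8819 ≈ 13.054
Smallest integer k satisfying the bound: 14

14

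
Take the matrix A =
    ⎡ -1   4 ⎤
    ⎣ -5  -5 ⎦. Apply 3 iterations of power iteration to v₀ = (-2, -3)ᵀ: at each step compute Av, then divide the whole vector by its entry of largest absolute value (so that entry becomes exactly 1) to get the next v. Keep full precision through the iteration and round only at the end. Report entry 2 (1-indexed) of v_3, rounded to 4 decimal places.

0.4268

Av0 = (-10.00000, 25.00000); divide by 25.00000 → v1 = (-0.40000, 1.00000)
Av1 = (4.40000, -3.00000); divide by 4.40000 → v2 = (1.00000, -0.68182)
Av2 = (-3.72727, -1.59091); divide by -3.72727 → v3 = (1.00000, 0.42683)
Requested entry of v3: -175/-410 = 0.4268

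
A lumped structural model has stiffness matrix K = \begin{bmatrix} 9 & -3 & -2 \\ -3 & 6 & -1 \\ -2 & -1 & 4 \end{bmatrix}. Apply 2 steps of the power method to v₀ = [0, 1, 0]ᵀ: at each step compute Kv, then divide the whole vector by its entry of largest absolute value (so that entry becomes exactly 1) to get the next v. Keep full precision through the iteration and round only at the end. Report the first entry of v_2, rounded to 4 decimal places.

Kv0 = (-3.00000, 6.00000, -1.00000); divide by 6.00000 → v1 = (-0.50000, 1.00000, -0.16667)
Kv1 = (-7.16667, 7.66667, -0.66667); divide by 7.66667 → v2 = (-0.93478, 1.00000, -0.08696)
Requested entry of v2: -43/46 = -0.9348

-0.9348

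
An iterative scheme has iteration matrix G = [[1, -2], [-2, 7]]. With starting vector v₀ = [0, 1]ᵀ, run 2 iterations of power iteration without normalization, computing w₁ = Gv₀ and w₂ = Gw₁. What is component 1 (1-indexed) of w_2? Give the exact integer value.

-16

w1 = Gv₀ = (1·0 + (-2)·1; (-2)·0 + 7·1) = (-2, 7)
w2 = Gw1 = (1·(-2) + (-2)·7; (-2)·(-2) + 7·7) = (-16, 53)
The requested component of w2 is -16.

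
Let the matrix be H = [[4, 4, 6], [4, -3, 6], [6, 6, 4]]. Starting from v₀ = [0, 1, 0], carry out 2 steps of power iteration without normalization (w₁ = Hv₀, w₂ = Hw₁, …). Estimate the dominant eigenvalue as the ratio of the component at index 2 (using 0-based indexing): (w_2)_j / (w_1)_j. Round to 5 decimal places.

w1 = Hv₀ = (4·0 + 4·1 + 6·0; 4·0 + (-3)·1 + 6·0; 6·0 + 6·1 + 4·0) = (4, -3, 6)
w2 = Hw1 = (4·4 + 4·(-3) + 6·6; 4·4 + (-3)·(-3) + 6·6; 6·4 + 6·(-3) + 4·6) = (40, 61, 30)
Ratio at component: 30 / 6 = 5.00000

λ ≈ 5.00000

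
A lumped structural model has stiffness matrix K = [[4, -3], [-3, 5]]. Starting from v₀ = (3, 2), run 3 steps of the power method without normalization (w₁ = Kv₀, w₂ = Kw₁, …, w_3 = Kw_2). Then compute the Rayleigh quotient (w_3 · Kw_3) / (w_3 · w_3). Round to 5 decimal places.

λ ≈ 7.51753

w1 = Kv₀ = (6, 1)
w2 = Kw1 = (21, -13)
w3 = Kw2 = (123, -128)
Kw3 = (876, -1009)
w3·Kw3 = 123·876 + (-128)·(-1009) = 236900; w3·w3 = 123·123 + (-128)·(-128) = 31513
λ ≈ 236900/31513 = 7.51753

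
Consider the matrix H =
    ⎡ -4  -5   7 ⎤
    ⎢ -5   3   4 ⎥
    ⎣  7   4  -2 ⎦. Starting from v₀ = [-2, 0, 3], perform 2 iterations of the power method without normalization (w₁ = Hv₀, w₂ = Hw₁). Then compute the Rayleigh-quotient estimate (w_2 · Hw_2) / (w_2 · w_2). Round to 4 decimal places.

w1 = Hv₀ = ((-4)·(-2) + (-5)·0 + 7·3; (-5)·(-2) + 3·0 + 4·3; 7·(-2) + 4·0 + (-2)·3) = (29, 22, -20)
w2 = Hw1 = ((-4)·29 + (-5)·22 + 7·(-20); (-5)·29 + 3·22 + 4·(-20); 7·29 + 4·22 + (-2)·(-20)) = (-366, -159, 331)
Hw2 = (4576, 2677, -3860)
w2·Hw2 = (-366)·4576 + (-159)·2677 + 331·(-3860) = -3378119; w2·w2 = (-366)·(-366) + (-159)·(-159) + 331·331 = 268798
λ ≈ -3378119/268798 = -12.5675

λ ≈ -12.5675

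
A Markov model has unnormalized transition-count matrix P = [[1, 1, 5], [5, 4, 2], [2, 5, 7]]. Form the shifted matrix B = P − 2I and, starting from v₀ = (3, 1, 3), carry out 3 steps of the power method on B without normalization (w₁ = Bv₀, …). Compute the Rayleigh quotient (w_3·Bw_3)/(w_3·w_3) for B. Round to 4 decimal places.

μ ≈ 9.3165

B = P − 2I has rows (-1, 1, 5); (5, 2, 2); (2, 5, 5)
w1 = Bv₀ = (13, 23, 26)
w2 = Bw1 = (140, 163, 271)
w3 = Bw2 = (1378, 1568, 2450)
Bw3 = (12440, 14926, 22846)
w3·Bw3 = 96518988; w3·w3 = 10360008; μ ≈ 96518988/10360008 = 9.3165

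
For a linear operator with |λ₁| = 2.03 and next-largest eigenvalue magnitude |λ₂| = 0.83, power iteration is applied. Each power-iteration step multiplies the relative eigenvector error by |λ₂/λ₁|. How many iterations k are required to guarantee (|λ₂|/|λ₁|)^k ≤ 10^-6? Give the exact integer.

16

|λ₂/λ₁| = 0.83/2.03 = 0.40887
Need k ≥ ln(10^-6) / ln(0.40887) = -13.8155 / -0.8944 ≈ 15.447
Smallest integer k satisfying the bound: 16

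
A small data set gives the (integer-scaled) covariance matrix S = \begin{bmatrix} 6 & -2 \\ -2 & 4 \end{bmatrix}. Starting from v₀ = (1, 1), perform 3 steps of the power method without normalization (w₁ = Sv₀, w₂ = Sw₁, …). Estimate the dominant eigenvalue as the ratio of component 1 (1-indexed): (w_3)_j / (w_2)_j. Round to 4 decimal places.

w1 = Sv₀ = (4, 2)
w2 = Sw1 = (20, 0)
w3 = Sw2 = (120, -40)
Ratio at component: 120 / 20 = 6.0000

λ ≈ 6.0000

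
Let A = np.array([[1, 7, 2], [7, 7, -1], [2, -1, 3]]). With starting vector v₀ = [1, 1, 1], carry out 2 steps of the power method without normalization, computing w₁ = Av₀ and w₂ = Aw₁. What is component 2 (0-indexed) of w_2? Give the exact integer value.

w1 = Av₀ = (1·1 + 7·1 + 2·1; 7·1 + 7·1 + (-1)·1; 2·1 + (-1)·1 + 3·1) = (10, 13, 4)
w2 = Aw1 = (1·10 + 7·13 + 2·4; 7·10 + 7·13 + (-1)·4; 2·10 + (-1)·13 + 3·4) = (109, 157, 19)
The requested component of w2 is 19.

19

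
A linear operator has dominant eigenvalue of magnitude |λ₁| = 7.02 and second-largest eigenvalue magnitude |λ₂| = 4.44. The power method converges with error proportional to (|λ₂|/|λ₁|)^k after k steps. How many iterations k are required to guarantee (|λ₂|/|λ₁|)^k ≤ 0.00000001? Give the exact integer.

|λ₂/λ₁| = 4.44/7.02 = 0.63248
Need k ≥ ln(0.00000001) / ln(0.63248) = -18.4207 / -0.4581 ≈ 40.210
Smallest integer k satisfying the bound: 41

41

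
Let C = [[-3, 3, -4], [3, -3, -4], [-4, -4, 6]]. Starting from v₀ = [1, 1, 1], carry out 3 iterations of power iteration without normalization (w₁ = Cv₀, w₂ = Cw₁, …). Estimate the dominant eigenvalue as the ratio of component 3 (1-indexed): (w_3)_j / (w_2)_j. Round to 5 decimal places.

w1 = Cv₀ = ((-3)·1 + 3·1 + (-4)·1; 3·1 + (-3)·1 + (-4)·1; (-4)·1 + (-4)·1 + 6·1) = (-4, -4, -2)
w2 = Cw1 = ((-3)·(-4) + 3·(-4) + (-4)·(-2); 3·(-4) + (-3)·(-4) + (-4)·(-2); (-4)·(-4) + (-4)·(-4) + 6·(-2)) = (8, 8, 20)
w3 = Cw2 = (-80, -80, 56)
Ratio at component: 56 / 20 = 2.80000

λ ≈ 2.80000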